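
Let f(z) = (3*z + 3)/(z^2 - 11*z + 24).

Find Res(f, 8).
Write f(z) = P(z)/Q(z) with P(z) = 3*z + 3 and Q(z) = z^2 - 11*z + 24.
The denominator factors as Q(z) = (z - 3)*(z - 8), so z = 8 is a simple zero of Q and P is analytic there; z = 8 is therefore a simple pole and
  Res(f, z₀) = P(z₀)/Q'(z₀).

Q'(z) = 2*z - 11, so Q'(8) = 5.
P(8) = 27.

Res(f, 8) = (27)/(5) = 27/5

Final answer: 27/5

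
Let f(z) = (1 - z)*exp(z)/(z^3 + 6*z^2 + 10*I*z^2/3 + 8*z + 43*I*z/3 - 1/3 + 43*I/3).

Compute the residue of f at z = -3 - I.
Write f(z) = P(z)/Q(z) with P(z) = (1 - z)*exp(z) and Q(z) = z^3 + 6*z^2 + 10*I*z^2/3 + 8*z + 43*I*z/3 - 1/3 + 43*I/3.
The denominator factors as Q(z) = (z + 2 + I/3)*(z + 3 + I)*(z + 1 + 2*I), so z = -3 - I is a simple zero of Q and P is analytic there; z = -3 - I is therefore a simple pole and
  Res(f, z₀) = P(z₀)/Q'(z₀).

Q'(z) = 3*z^2 + 12*z + 20*I*z/3 + 8 + 43*I/3, so Q'(-3 - I) = 8/3 + I/3.
P(-3 - I) = (4 + I)*exp(-3 - I).

Res(f, -3 - I) = ((4 + I)*exp(-3 - I))/(8/3 + I/3) = (99/65 + 12*I/65)*exp(-3 - I)

Final answer: (99/65 + 12*I/65)*exp(-3 - I)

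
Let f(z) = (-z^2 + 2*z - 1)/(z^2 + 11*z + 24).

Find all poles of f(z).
The singularities of f are the zeros of the denominator. Factoring,
  z^2 + 11*z + 24 = (z + 3)*(z + 8)
so the candidates are z = -3, z = -8.

Check the numerator P(z) = -z^2 + 2*z - 1 at each one:
  P(-3) = -16 ≠ 0, so z = -3 is a (simple) pole.
  P(-8) = -81 ≠ 0, so z = -8 is a (simple) pole.

Poles of f: {-8, -3}

Final answer: {-8, -3}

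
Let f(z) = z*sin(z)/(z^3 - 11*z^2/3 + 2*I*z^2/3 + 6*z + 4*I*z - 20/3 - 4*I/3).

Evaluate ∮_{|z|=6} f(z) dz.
By the residue theorem, ∮_C f(z) dz = 2πi · (sum of the residues of f at the poles inside |z| = 6).

The denominator factors as (z - 3 + 2*I)*(z - 2*I)*(z - 2/3 + 2*I/3), so the singularities of f are simple poles at z = 3 - 2*I, z = 2*I, z = 2/3 - 2*I/3.
  |3 - 2*I|² = 13 < 36 = 6², so this pole is inside the contour.
  |2*I|² = 4 < 36 = 6², so this pole is inside the contour.
  |2/3 - 2*I/3|² = 8/9 < 36 = 6², so this pole is inside the contour.

With P(z) = z*sin(z) and Q(z) = z^3 - 11*z^2/3 + 2*I*z^2/3 + 6*z + 4*I*z - 20/3 - 4*I/3, each pole is simple, so Res(f, z₀) = P(z₀)/Q'(z₀) with Q'(z) = 3*z^2 - 22*z/3 + 4*I*z/3 + 6 + 4*I.
  Res(f, 3 - 2*I) = P(3 - 2*I)/Q'(3 - 2*I) = ((3 - 2*I)*sin(3 - 2*I))/(5/3 - 40*I/3) = (57/325 + 66*I/325)*sin(3 - 2*I)
  Res(f, 2*I) = P(2*I)/Q'(2*I) = (-2*sinh(2))/(-26/3 - 32*I/3) = (39/425 - 48*I/425)*sinh(2)
  Res(f, 2/3 - 2*I/3) = P(2/3 - 2*I/3)/Q'(2/3 - 2*I/3) = ((2/3 - 2*I/3)*sin(2/3 - 2*I/3))/(2 + 64*I/9) = (-69/1105 - 123*I/1105)*sin(2/3 - 2*I/3)

Sum of residues inside C: (39/425 - 48*I/425)*sinh(2) + (-69/1105 - 123*I/1105)*sin(2/3 - 2*I/3) + (57/325 + 66*I/325)*sin(3 - 2*I)
∮_C f(z) dz = 2πi · ((39/425 - 48*I/425)*sinh(2) + (-69/1105 - 123*I/1105)*sin(2/3 - 2*I/3) + (57/325 + 66*I/325)*sin(3 - 2*I)) = pi*(-132/325 + 114*I/325)*sin(3 - 2*I) + pi*(246/1105 - 138*I/1105)*sin(2/3 - 2*I/3) + pi*(96/425 + 78*I/425)*sinh(2)

Final answer: pi*(-132/325 + 114*I/325)*sin(3 - 2*I) + pi*(246/1105 - 138*I/1105)*sin(2/3 - 2*I/3) + pi*(96/425 + 78*I/425)*sinh(2)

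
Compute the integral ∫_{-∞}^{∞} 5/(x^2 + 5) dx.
Let f(z) = 5/(z^2 + 5). The denominator has no real zeros and deg Q - deg P = 2 ≥ 2, so the integral of f over the upper semicircle |z| = R tends to 0 as R → ∞. Closing the contour in the upper half-plane,
  ∫_{-∞}^{∞} f(x) dx = 2πi · Σ Res(f, z_k)  over the poles with Im z_k > 0.

Zeros of the denominator: z^2 + 5 = 0 gives z = ±sqrt(5)*I.
Upper half-plane: z = sqrt(5)*I (simple).

Each pole is a simple zero of Q(z) = z^2 + 5, so Res(f, z₀) = P(z₀)/Q'(z₀) with P(z) = 5, Q'(z) = 2*z:
  Res(f, sqrt(5)*I) = (5)/(2*sqrt(5)*I) = -sqrt(5)*I/2

∫_{-∞}^{∞} f(x) dx = 2πi · (-sqrt(5)*I/2) = sqrt(5)*pi

Final answer: sqrt(5)*pi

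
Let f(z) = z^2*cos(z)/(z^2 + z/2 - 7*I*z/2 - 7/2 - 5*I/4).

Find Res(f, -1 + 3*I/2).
Write f(z) = P(z)/Q(z) with P(z) = z^2*cos(z) and Q(z) = z^2 + z/2 - 7*I*z/2 - 7/2 - 5*I/4.
The denominator factors as Q(z) = (z - 1/2 - 2*I)*(z + 1 - 3*I/2), so z = -1 + 3*I/2 is a simple zero of Q and P is analytic there; z = -1 + 3*I/2 is therefore a simple pole and
  Res(f, z₀) = P(z₀)/Q'(z₀).

Q'(z) = 2*z + 1/2 - 7*I/2, so Q'(-1 + 3*I/2) = -3/2 - I/2.
P(-1 + 3*I/2) = (-5/4 - 3*I)*cos(1 - 3*I/2).

Res(f, -1 + 3*I/2) = ((-5/4 - 3*I)*cos(1 - 3*I/2))/(-3/2 - I/2) = (27/20 + 31*I/20)*cos(1 - 3*I/2)

Final answer: (27/20 + 31*I/20)*cos(1 - 3*I/2)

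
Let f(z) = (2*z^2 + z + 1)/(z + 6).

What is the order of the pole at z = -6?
1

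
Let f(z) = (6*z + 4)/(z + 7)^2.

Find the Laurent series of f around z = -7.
Put w = z - (-7), i.e. z = w - 7. The denominator is w^2, so it suffices to rewrite the numerator in powers of w.

P(z) = 6*z + 4
P(w - 7) = -38 + 6*w

Dividing each term by w^2:
  f = -38/w^2 + 6/w

Substituting back w = z + 7:
  f(z) = -38/(z + 7)^2 + 6/(z + 7)

The series is finite because the numerator is a polynomial; the negative powers form the principal part, and the coefficient of 1/(z + 7) gives Res(f, -7) = 6.

Final answer: -38/(z + 7)^2 + 6/(z + 7)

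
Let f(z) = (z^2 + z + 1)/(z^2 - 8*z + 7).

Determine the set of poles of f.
The singularities of f are the zeros of the denominator. Factoring,
  z^2 - 8*z + 7 = (z - 1)*(z - 7)
so the candidates are z = 1, z = 7.

Check the numerator P(z) = z^2 + z + 1 at each one:
  P(1) = 3 ≠ 0, so z = 1 is a (simple) pole.
  P(7) = 57 ≠ 0, so z = 7 is a (simple) pole.

Poles of f: {1, 7}

Final answer: {1, 7}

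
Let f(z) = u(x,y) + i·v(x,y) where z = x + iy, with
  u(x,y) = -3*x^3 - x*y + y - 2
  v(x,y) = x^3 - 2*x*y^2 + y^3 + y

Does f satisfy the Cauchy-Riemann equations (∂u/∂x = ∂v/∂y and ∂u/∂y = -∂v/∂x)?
∂u/∂x = -9*x^2 - y
∂v/∂y = -4*x*y + 3*y^2 + 1
∂u/∂y = 1 - x
∂v/∂x = 3*x^2 - 2*y^2
∂u/∂x ≠ ∂v/∂y and ∂u/∂y ≠ -∂v/∂x; the Cauchy-Riemann equations are not satisfied, so f is not analytic.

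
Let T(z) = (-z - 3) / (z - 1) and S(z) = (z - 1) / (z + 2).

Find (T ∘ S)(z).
(T ∘ S)(z) = T(S(z)) = ((-1)*S(z) + (-3))/((1)*S(z) + (-1)). Multiply numerator and denominator by z + 2:
  numerator:   (-1)*(z - 1) + (-3)*(z + 2) = -4*z - 5
  denominator: (1)*(z - 1) + (-1)*(z + 2) = -3
(T ∘ S)(z) = (-4*z - 5)/(-3) = (4*z + 5)/3

Final answer: (4*z + 5)/3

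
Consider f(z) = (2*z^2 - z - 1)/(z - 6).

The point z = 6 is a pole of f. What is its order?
Factor the denominator:
  z - 6 = (z - 6)

The numerator P(z) = 2*z^2 - z - 1 has P(6) = 65 ≠ 0, so no factor of (z - 6) cancels.
Near z = 6 we can therefore write f(z) = g(z)/(z - 6) with g analytic at 6 and g(6) ≠ 0 (g is just the numerator).

Hence z = 6 is a pole of order 1.

Final answer: 1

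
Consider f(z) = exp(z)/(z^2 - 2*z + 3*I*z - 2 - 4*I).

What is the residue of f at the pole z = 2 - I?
Write f(z) = P(z)/Q(z) with P(z) = exp(z) and Q(z) = z^2 - 2*z + 3*I*z - 2 - 4*I.
The denominator factors as Q(z) = (z - 2 + I)*(z + 2*I), so z = 2 - I is a simple zero of Q and P is analytic there; z = 2 - I is therefore a simple pole and
  Res(f, z₀) = P(z₀)/Q'(z₀).

Q'(z) = 2*z - 2 + 3*I, so Q'(2 - I) = 2 + I.
P(2 - I) = exp(2 - I).

Res(f, 2 - I) = (exp(2 - I))/(2 + I) = (2/5 - I/5)*exp(2 - I)

Final answer: (2/5 - I/5)*exp(2 - I)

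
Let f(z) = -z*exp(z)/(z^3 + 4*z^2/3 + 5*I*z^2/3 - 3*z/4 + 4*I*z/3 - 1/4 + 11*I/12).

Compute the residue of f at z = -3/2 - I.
Write f(z) = P(z)/Q(z) with P(z) = -z*exp(z) and Q(z) = z^3 + 4*z^2/3 + 5*I*z^2/3 - 3*z/4 + 4*I*z/3 - 1/4 + 11*I/12.
The denominator factors as Q(z) = (z + 3/2 + I)*(z + 1/3 - I/3)*(z - 1/2 + I), so z = -3/2 - I is a simple zero of Q and P is analytic there; z = -3/2 - I is therefore a simple pole and
  Res(f, z₀) = P(z₀)/Q'(z₀).

Q'(z) = 3*z^2 + 8*z/3 + 10*I*z/3 - 3/4 + 4*I/3, so Q'(-3/2 - I) = 7/3 + 8*I/3.
P(-3/2 - I) = (3/2 + I)*exp(-3/2 - I).

Res(f, -3/2 - I) = ((3/2 + I)*exp(-3/2 - I))/(7/3 + 8*I/3) = (111/226 - 15*I/113)*exp(-3/2 - I)

Final answer: (111/226 - 15*I/113)*exp(-3/2 - I)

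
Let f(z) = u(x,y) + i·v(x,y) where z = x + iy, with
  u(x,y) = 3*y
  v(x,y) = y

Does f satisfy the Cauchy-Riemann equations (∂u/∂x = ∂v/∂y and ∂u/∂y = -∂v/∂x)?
∂u/∂x = 0
∂v/∂y = 1
∂u/∂y = 3
∂v/∂x = 0
∂u/∂x ≠ ∂v/∂y and ∂u/∂y ≠ -∂v/∂x; the Cauchy-Riemann equations are not satisfied, so f is not analytic.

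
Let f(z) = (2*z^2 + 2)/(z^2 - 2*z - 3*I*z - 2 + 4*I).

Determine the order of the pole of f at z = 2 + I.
Factor the denominator:
  z^2 - 2*z - 3*I*z - 2 + 4*I = (z - 2 - I)*(z - 2*I)

The numerator P(z) = 2*z^2 + 2 has P(2 + I) = 8 + 8*I ≠ 0, so no factor of (z - 2 - I) cancels.
Near z = 2 + I we can therefore write f(z) = g(z)/(z - 2 - I) with g analytic at 2 + I and g(2 + I) ≠ 0 (g is the numerator divided by the remaining denominator factors).

Hence z = 2 + I is a pole of order 1.

Final answer: 1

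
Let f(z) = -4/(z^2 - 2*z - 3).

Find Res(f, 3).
Write f(z) = P(z)/Q(z) with P(z) = -4 and Q(z) = z^2 - 2*z - 3.
The denominator factors as Q(z) = (z - 3)*(z + 1), so z = 3 is a simple zero of Q and P is analytic there; z = 3 is therefore a simple pole and
  Res(f, z₀) = P(z₀)/Q'(z₀).

Q'(z) = 2*z - 2, so Q'(3) = 4.
P(3) = -4.

Res(f, 3) = (-4)/(4) = -1

Final answer: -1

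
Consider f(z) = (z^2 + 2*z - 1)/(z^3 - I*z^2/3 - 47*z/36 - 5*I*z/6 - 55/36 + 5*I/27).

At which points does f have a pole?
The singularities of f are the zeros of the denominator. Factoring,
  z^3 - I*z^2/3 - 47*z/36 - 5*I*z/6 - 55/36 + 5*I/27 = (z - 3/2 - I/3)*(z + 1 + 2*I/3)*(z + 1/2 - 2*I/3)
so the candidates are z = 3/2 + I/3, z = -1 - 2*I/3, z = -1/2 + 2*I/3.

Check the numerator P(z) = z^2 + 2*z - 1 at each one:
  P(3/2 + I/3) = 149/36 + 5*I/3 ≠ 0, so z = 3/2 + I/3 is a (simple) pole.
  P(-1 - 2*I/3) = -22/9 ≠ 0, so z = -1 - 2*I/3 is a (simple) pole.
  P(-1/2 + 2*I/3) = -79/36 + 2*I/3 ≠ 0, so z = -1/2 + 2*I/3 is a (simple) pole.

Poles of f: {-1 - 2*I/3, -1/2 + 2*I/3, 3/2 + I/3}

Final answer: {-1 - 2*I/3, -1/2 + 2*I/3, 3/2 + I/3}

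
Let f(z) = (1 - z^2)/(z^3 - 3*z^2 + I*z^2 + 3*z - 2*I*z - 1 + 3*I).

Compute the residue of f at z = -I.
Write f(z) = P(z)/Q(z) with P(z) = 1 - z^2 and Q(z) = z^3 - 3*z^2 + I*z^2 + 3*z - 2*I*z - 1 + 3*I.
The denominator factors as Q(z) = (z + I)*(z - 1 - I)*(z - 2 + I), so z = -I is a simple zero of Q and P is analytic there; z = -I is therefore a simple pole and
  Res(f, z₀) = P(z₀)/Q'(z₀).

Q'(z) = 3*z^2 - 6*z + 2*I*z + 3 - 2*I, so Q'(-I) = 2 + 4*I.
P(-I) = 2.

Res(f, -I) = (2)/(2 + 4*I) = 1/5 - 2*I/5

Final answer: 1/5 - 2*I/5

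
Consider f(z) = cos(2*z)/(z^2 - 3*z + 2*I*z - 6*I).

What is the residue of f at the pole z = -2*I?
Write f(z) = P(z)/Q(z) with P(z) = cos(2*z) and Q(z) = z^2 - 3*z + 2*I*z - 6*I.
The denominator factors as Q(z) = (z - 3)*(z + 2*I), so z = -2*I is a simple zero of Q and P is analytic there; z = -2*I is therefore a simple pole and
  Res(f, z₀) = P(z₀)/Q'(z₀).

Q'(z) = 2*z - 3 + 2*I, so Q'(-2*I) = -3 - 2*I.
P(-2*I) = cosh(4).

Res(f, -2*I) = (cosh(4))/(-3 - 2*I) = (-3/13 + 2*I/13)*cosh(4)

Final answer: (-3/13 + 2*I/13)*cosh(4)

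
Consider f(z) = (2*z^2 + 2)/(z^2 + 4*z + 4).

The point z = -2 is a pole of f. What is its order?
2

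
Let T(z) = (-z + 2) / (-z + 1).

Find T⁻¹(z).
Set w = T(z) = (-z + 2) / (-z + 1) and solve for z:
  w*(-z + 1) = -z + 2
  w + z*(1 - w) - 2 = 0
  z*(1 - w) = 2 - w
  z = (w - 2)/(w - 1)
Renaming the variable, T⁻¹(z) = (z - 2)/(z - 1).
(Check: ad - bc = 1 ≠ 0, so T is invertible.)

Final answer: (z - 2)/(z - 1)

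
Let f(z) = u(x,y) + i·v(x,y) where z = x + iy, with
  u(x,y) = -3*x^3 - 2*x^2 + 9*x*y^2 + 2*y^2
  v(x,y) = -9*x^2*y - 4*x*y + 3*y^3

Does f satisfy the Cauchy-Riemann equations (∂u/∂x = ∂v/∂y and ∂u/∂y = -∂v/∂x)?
∂u/∂x = -9*x^2 - 4*x + 9*y^2
∂v/∂y = -9*x^2 - 4*x + 9*y^2
∂u/∂y = 18*x*y + 4*y
∂v/∂x = -18*x*y - 4*y
∂u/∂x = ∂v/∂y and ∂u/∂y = -∂v/∂x hold identically; f is analytic.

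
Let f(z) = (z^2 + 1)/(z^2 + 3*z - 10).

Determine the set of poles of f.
The singularities of f are the zeros of the denominator. Factoring,
  z^2 + 3*z - 10 = (z + 5)*(z - 2)
so the candidates are z = -5, z = 2.

Check the numerator P(z) = z^2 + 1 at each one:
  P(-5) = 26 ≠ 0, so z = -5 is a (simple) pole.
  P(2) = 5 ≠ 0, so z = 2 is a (simple) pole.

Poles of f: {-5, 2}

Final answer: {-5, 2}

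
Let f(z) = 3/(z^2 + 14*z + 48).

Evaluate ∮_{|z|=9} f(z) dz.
By the residue theorem, ∮_C f(z) dz = 2πi · (sum of the residues of f at the poles inside |z| = 9).

The denominator factors as (z + 6)*(z + 8), so the singularities of f are simple poles at z = -6, z = -8.
  |-6|² = 36 < 81 = 9², so this pole is inside the contour.
  |-8|² = 64 < 81 = 9², so this pole is inside the contour.

With P(z) = 3 and Q(z) = z^2 + 14*z + 48, each pole is simple, so Res(f, z₀) = P(z₀)/Q'(z₀) with Q'(z) = 2*z + 14.
  Res(f, -6) = P(-6)/Q'(-6) = (3)/(2) = 3/2
  Res(f, -8) = P(-8)/Q'(-8) = (3)/(-2) = -3/2

Sum of residues inside C: 0
∮_C f(z) dz = 2πi · (0) = 0

Final answer: 0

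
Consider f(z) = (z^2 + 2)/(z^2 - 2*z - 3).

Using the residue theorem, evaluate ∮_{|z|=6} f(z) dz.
By the residue theorem, ∮_C f(z) dz = 2πi · (sum of the residues of f at the poles inside |z| = 6).

The denominator factors as (z - 3)*(z + 1), so the singularities of f are simple poles at z = 3, z = -1.
  |3|² = 9 < 36 = 6², so this pole is inside the contour.
  |-1|² = 1 < 36 = 6², so this pole is inside the contour.

With P(z) = z^2 + 2 and Q(z) = z^2 - 2*z - 3, each pole is simple, so Res(f, z₀) = P(z₀)/Q'(z₀) with Q'(z) = 2*z - 2.
  Res(f, 3) = P(3)/Q'(3) = (11)/(4) = 11/4
  Res(f, -1) = P(-1)/Q'(-1) = (3)/(-4) = -3/4

Sum of residues inside C: 2
∮_C f(z) dz = 2πi · (2) = 4*I*pi

Final answer: 4*I*pi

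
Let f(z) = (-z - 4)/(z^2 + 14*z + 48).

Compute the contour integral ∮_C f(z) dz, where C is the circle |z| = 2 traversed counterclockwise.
By the residue theorem, ∮_C f(z) dz = 2πi · (sum of the residues of f at the poles inside |z| = 2).

The denominator factors as (z + 8)*(z + 6), so the singularities of f are simple poles at z = -8, z = -6.
  |-8|² = 64 > 4 = 2², so this pole is outside the contour.
  |-6|² = 36 > 4 = 2², so this pole is outside the contour.

No pole lies inside the contour, so f is analytic on and inside C and the integral is 0 (Cauchy's theorem).

Final answer: 0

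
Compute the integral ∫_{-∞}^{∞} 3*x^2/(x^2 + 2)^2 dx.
3*sqrt(2)*pi/4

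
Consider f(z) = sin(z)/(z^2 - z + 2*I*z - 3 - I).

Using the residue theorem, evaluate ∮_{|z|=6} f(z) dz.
By the residue theorem, ∮_C f(z) dz = 2πi · (sum of the residues of f at the poles inside |z| = 6).

The denominator factors as (z - 2 + I)*(z + 1 + I), so the singularities of f are simple poles at z = 2 - I, z = -1 - I.
  |2 - I|² = 5 < 36 = 6², so this pole is inside the contour.
  |-1 - I|² = 2 < 36 = 6², so this pole is inside the contour.

With P(z) = sin(z) and Q(z) = z^2 - z + 2*I*z - 3 - I, each pole is simple, so Res(f, z₀) = P(z₀)/Q'(z₀) with Q'(z) = 2*z - 1 + 2*I.
  Res(f, 2 - I) = P(2 - I)/Q'(2 - I) = (sin(2 - I))/(3) = sin(2 - I)/3
  Res(f, -1 - I) = P(-1 - I)/Q'(-1 - I) = (-sin(1 + I))/(-3) = sin(1 + I)/3

Sum of residues inside C: sin(2 - I)/3 + sin(1 + I)/3
∮_C f(z) dz = 2πi · (sin(2 - I)/3 + sin(1 + I)/3) = 2*I*pi*sin(1 + I)/3 + 2*I*pi*sin(2 - I)/3

Final answer: 2*I*pi*sin(1 + I)/3 + 2*I*pi*sin(2 - I)/3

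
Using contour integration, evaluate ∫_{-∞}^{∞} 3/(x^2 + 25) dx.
3*pi/5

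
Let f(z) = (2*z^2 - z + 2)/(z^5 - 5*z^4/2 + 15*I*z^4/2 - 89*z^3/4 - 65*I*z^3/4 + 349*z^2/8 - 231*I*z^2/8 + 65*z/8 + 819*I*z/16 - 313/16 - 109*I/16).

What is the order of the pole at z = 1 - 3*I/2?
3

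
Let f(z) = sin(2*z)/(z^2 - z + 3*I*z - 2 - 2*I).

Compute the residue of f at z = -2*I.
Write f(z) = P(z)/Q(z) with P(z) = sin(2*z) and Q(z) = z^2 - z + 3*I*z - 2 - 2*I.
The denominator factors as Q(z) = (z - 1 + I)*(z + 2*I), so z = -2*I is a simple zero of Q and P is analytic there; z = -2*I is therefore a simple pole and
  Res(f, z₀) = P(z₀)/Q'(z₀).

Q'(z) = 2*z - 1 + 3*I, so Q'(-2*I) = -1 - I.
P(-2*I) = -I*sinh(4).

Res(f, -2*I) = (-I*sinh(4))/(-1 - I) = (1/2 + I/2)*sinh(4)

Final answer: (1/2 + I/2)*sinh(4)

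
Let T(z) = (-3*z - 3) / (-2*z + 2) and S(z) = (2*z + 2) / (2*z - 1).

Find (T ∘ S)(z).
(4*z + 1)/2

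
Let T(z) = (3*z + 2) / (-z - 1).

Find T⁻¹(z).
Set w = T(z) = (3*z + 2) / (-z - 1) and solve for z:
  w*(-z - 1) = 3*z + 2
  -w + z*(-w - 3) - 2 = 0
  z*(-w - 3) = w + 2
  z = (-w - 2)/(w + 3)
Renaming the variable, T⁻¹(z) = (-z - 2)/(z + 3).
(Check: ad - bc = -1 ≠ 0, so T is invertible.)

Final answer: (-z - 2)/(z + 3)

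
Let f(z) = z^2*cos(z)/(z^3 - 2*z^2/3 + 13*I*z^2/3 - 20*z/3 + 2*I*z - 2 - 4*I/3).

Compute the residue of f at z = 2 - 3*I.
Write f(z) = P(z)/Q(z) with P(z) = z^2*cos(z) and Q(z) = z^3 - 2*z^2/3 + 13*I*z^2/3 - 20*z/3 + 2*I*z - 2 - 4*I/3.
The denominator factors as Q(z) = (z + 1 + I)*(z + 1/3 + I/3)*(z - 2 + 3*I), so z = 2 - 3*I is a simple zero of Q and P is analytic there; z = 2 - 3*I is therefore a simple pole and
  Res(f, z₀) = P(z₀)/Q'(z₀).

Q'(z) = 3*z^2 - 4*z/3 + 26*I*z/3 - 20/3 + 2*I, so Q'(2 - 3*I) = 5/3 - 38*I/3.
P(2 - 3*I) = (-5 - 12*I)*cos(2 - 3*I).

Res(f, 2 - 3*I) = ((-5 - 12*I)*cos(2 - 3*I))/(5/3 - 38*I/3) = (1293/1469 - 750*I/1469)*cos(2 - 3*I)

Final answer: (1293/1469 - 750*I/1469)*cos(2 - 3*I)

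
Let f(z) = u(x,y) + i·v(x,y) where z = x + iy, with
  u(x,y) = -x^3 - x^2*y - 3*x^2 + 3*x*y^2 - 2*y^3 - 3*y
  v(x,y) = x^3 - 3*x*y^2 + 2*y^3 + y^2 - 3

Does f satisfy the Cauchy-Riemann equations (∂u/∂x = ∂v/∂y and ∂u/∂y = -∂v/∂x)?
∂u/∂x = -3*x^2 - 2*x*y - 6*x + 3*y^2
∂v/∂y = -6*x*y + 6*y^2 + 2*y
∂u/∂y = -x^2 + 6*x*y - 6*y^2 - 3
∂v/∂x = 3*x^2 - 3*y^2
∂u/∂x ≠ ∂v/∂y and ∂u/∂y ≠ -∂v/∂x; the Cauchy-Riemann equations are not satisfied, so f is not analytic.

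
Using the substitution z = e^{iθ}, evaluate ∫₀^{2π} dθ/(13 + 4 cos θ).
Let J = ∫₀^{2π} dθ/(13 + 4 cos θ).
Put z = e^{iθ}: then cos θ = (z + 1/z)/2, dθ = dz/(iz), and z runs once counterclockwise around |z| = 1:
  J = ∮_{|z|=1} 1/(13 + 4*(z + 1/z)/2) · dz/(iz) = (2/i) ∮_{|z|=1} dz/(4*z^2 + 26*z + 4).
The roots of 4*z^2 + 26*z + 4 are z = (-13 ± sqrt(13^2 - 4^2))/4, with sqrt(153) = 3*sqrt(17); their product is 1, so only z₊ = -13/4 + 3*sqrt(17)/4 lies inside the unit circle (z₋ = -13/4 - 3*sqrt(17)/4 lies outside).
z₊ is a simple zero of q(z) = 4*z^2 + 26*z + 4, so Res(1/q, z₊) = 1/q'(z₊) with q'(z) = 8*z + 26; and q'(z₊) = 4*(z₊ - z₋) = 6*sqrt(17).
Therefore J = (2/i) · 2πi · 1/(6*sqrt(17)) = 2*pi/(3*sqrt(17)) = 2*sqrt(17)*pi/51

Final answer: 2*sqrt(17)*pi/51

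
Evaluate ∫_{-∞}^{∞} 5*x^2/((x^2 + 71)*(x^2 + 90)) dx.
Let f(z) = 5*z^2/((z^2 + 71)*(z^2 + 90)). The denominator has no real zeros and deg Q - deg P = 2 ≥ 2, so the integral of f over the upper semicircle |z| = R tends to 0 as R → ∞. Closing the contour in the upper half-plane,
  ∫_{-∞}^{∞} f(x) dx = 2πi · Σ Res(f, z_k)  over the poles with Im z_k > 0.

Zeros of the denominator: z^2 + 71 = 0 gives z = ±sqrt(71)*I; z^2 + 90 = 0 gives z = ±3*sqrt(10)*I.
Upper half-plane: z = 3*sqrt(10)*I, z = sqrt(71)*I (simple).

Each pole is a simple zero of Q(z) = z^4 + 161*z^2 + 6390, so Res(f, z₀) = P(z₀)/Q'(z₀) with P(z) = 5*z^2, Q'(z) = 4*z^3 + 322*z:
  Res(f, 3*sqrt(10)*I) = (-450)/(-114*sqrt(10)*I) = -15*sqrt(10)*I/38
  Res(f, sqrt(71)*I) = (-355)/(38*sqrt(71)*I) = 5*sqrt(71)*I/38

Sum of residues: 5*I*(-3*sqrt(10) + sqrt(71))/38
∫_{-∞}^{∞} f(x) dx = 2πi · (5*I*(-3*sqrt(10) + sqrt(71))/38) = 5*pi*(-sqrt(71) + 3*sqrt(10))/19

Final answer: 5*pi*(-sqrt(71) + 3*sqrt(10))/19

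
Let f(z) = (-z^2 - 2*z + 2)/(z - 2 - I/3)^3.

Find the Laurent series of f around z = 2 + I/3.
(-53/9 - 2*I)/(z - 2 - I/3)^3 + (-6 - 2*I/3)/(z - 2 - I/3)^2 - 1/(z - 2 - I/3)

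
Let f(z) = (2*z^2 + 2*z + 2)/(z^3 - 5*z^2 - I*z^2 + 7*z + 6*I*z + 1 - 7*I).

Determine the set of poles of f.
The singularities of f are the zeros of the denominator. Factoring,
  z^3 - 5*z^2 - I*z^2 + 7*z + 6*I*z + 1 - 7*I = (z - 2 - I)*(z - 3 + I)*(z - I)
so the candidates are z = 2 + I, z = 3 - I, z = I.

Check the numerator P(z) = 2*z^2 + 2*z + 2 at each one:
  P(2 + I) = 12 + 10*I ≠ 0, so z = 2 + I is a (simple) pole.
  P(3 - I) = 24 - 14*I ≠ 0, so z = 3 - I is a (simple) pole.
  P(I) = 2*I ≠ 0, so z = I is a (simple) pole.

Poles of f: {I, 2 + I, 3 - I}

Final answer: {I, 2 + I, 3 - I}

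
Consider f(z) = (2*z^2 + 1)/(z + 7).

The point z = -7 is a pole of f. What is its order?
Factor the denominator:
  z + 7 = (z + 7)

The numerator P(z) = 2*z^2 + 1 has P(-7) = 99 ≠ 0, so no factor of (z + 7) cancels.
Near z = -7 we can therefore write f(z) = g(z)/(z + 7) with g analytic at -7 and g(-7) ≠ 0 (g is just the numerator).

Hence z = -7 is a pole of order 1.

Final answer: 1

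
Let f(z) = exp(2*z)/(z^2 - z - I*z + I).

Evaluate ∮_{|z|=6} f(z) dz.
By the residue theorem, ∮_C f(z) dz = 2πi · (sum of the residues of f at the poles inside |z| = 6).

The denominator factors as (z - 1)*(z - I), so the singularities of f are simple poles at z = 1, z = I.
  |1|² = 1 < 36 = 6², so this pole is inside the contour.
  |I|² = 1 < 36 = 6², so this pole is inside the contour.

With P(z) = exp(2*z) and Q(z) = z^2 - z - I*z + I, each pole is simple, so Res(f, z₀) = P(z₀)/Q'(z₀) with Q'(z) = 2*z - 1 - I.
  Res(f, 1) = P(1)/Q'(1) = (exp(2))/(1 - I) = (1/2 + I/2)*exp(2)
  Res(f, I) = P(I)/Q'(I) = (exp(2*I))/(-1 + I) = (-1/2 - I/2)*exp(2*I)

Sum of residues inside C: (-1/2 - I/2)*exp(2*I) + (1/2 + I/2)*exp(2)
∮_C f(z) dz = 2πi · ((-1/2 - I/2)*exp(2*I) + (1/2 + I/2)*exp(2)) = pi*(1 - I)*exp(2*I) + pi*(-1 + I)*exp(2)

Final answer: pi*(1 - I)*exp(2*I) + pi*(-1 + I)*exp(2)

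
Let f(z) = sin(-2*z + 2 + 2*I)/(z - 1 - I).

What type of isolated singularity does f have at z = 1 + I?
Let u = z - 1 - I. The argument of sin is -2*z + 2 + 2*I = -2u, so
  f = sin(-2u)/u = ((-2u) - (-2u)^3/6 + ...)/u = -2 + (4/3)*u^2 - ...
The Laurent expansion about u = 0 has no negative powers; equivalently lim_{z→1 + I} f(z) = -2 exists and is finite.
So the singularity is removable.

Final answer: removable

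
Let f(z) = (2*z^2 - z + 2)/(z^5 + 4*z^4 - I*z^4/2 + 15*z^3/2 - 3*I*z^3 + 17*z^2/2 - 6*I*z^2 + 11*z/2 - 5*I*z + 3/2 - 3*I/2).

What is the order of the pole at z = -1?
Factor the denominator:
  z^5 + 4*z^4 - I*z^4/2 + 15*z^3/2 - 3*I*z^3 + 17*z^2/2 - 6*I*z^2 + 11*z/2 - 5*I*z + 3/2 - 3*I/2 = (z + 1)^3*(z + 1 + I)*(z - 3*I/2)

The numerator P(z) = 2*z^2 - z + 2 has P(-1) = 5 ≠ 0, so no factor of (z + 1) cancels.
Near z = -1 we can therefore write f(z) = g(z)/(z + 1)^3 with g analytic at -1 and g(-1) ≠ 0 (g is the numerator divided by the remaining denominator factors).

Hence z = -1 is a pole of order 3.

Final answer: 3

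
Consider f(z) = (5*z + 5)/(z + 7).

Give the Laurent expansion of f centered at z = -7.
Put w = z - (-7), i.e. z = w - 7. The denominator is w, so it suffices to rewrite the numerator in powers of w.

P(z) = 5*z + 5
P(w - 7) = -30 + 5*w

Dividing each term by w:
  f = -30/w + 5

Substituting back w = z + 7:
  f(z) = -30/(z + 7) + 5

The series is finite because the numerator is a polynomial; the negative powers form the principal part, and the coefficient of 1/(z + 7) gives Res(f, -7) = -30.

Final answer: -30/(z + 7) + 5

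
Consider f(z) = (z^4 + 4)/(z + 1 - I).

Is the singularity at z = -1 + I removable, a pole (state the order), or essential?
The numerator vanishes at z = -1 + I ((-1 + I)^4 = -4), so it is divisible by z + 1 - I:
  z^4 + 4 = (z + 1 - I)*(z^3 - z^2 + I*z^2 - 2*I*z + 2 + 2*I)
Hence for z ≠ -1 + I, f(z) = z^3 - z^2 + I*z^2 - 2*I*z + 2 + 2*I, a polynomial, and lim_{z→-1 + I} f(z) = 8 + 8*I is finite.
So the singularity is removable.

Final answer: removable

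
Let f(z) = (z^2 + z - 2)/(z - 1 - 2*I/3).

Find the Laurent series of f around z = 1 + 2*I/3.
Put w = z - (1 + 2*I/3), i.e. z = w + 1 + 2*I/3. The denominator is w, so it suffices to rewrite the numerator in powers of w.

P(z) = z^2 + z - 2
P(w + 1 + 2*I/3) = -4/9 + 2*I + (3 + 4*I/3)*w + w^2

Dividing each term by w:
  f = (-4/9 + 2*I)/w + 3 + 4*I/3 + w

Substituting back w = z - 1 - 2*I/3:
  f(z) = (-4/9 + 2*I)/(z - 1 - 2*I/3) + 3 + 4*I/3 + (z - 1 - 2*I/3)

The series is finite because the numerator is a polynomial; the negative powers form the principal part, and the coefficient of 1/(z - 1 - 2*I/3) gives Res(f, 1 + 2*I/3) = -4/9 + 2*I.

Final answer: (-4/9 + 2*I)/(z - 1 - 2*I/3) + 3 + 4*I/3 + (z - 1 - 2*I/3)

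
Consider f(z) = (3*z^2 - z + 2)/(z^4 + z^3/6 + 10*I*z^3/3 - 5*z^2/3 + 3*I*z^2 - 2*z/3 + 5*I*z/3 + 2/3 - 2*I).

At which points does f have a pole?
The singularities of f are the zeros of the denominator. Factoring,
  z^4 + z^3/6 + 10*I*z^3/3 - 5*z^2/3 + 3*I*z^2 - 2*z/3 + 5*I*z/3 + 2/3 - 2*I = (z - 1/2)*(z + 2/3 - 2*I/3)*(z - 1 + 3*I)*(z + 1 + I)
so the candidates are z = 1/2, z = -2/3 + 2*I/3, z = 1 - 3*I, z = -1 - I.

Check the numerator P(z) = 3*z^2 - z + 2 at each one:
  P(1/2) = 9/4 ≠ 0, so z = 1/2 is a (simple) pole.
  P(-2/3 + 2*I/3) = 8/3 - 10*I/3 ≠ 0, so z = -2/3 + 2*I/3 is a (simple) pole.
  P(1 - 3*I) = -23 - 15*I ≠ 0, so z = 1 - 3*I is a (simple) pole.
  P(-1 - I) = 3 + 7*I ≠ 0, so z = -1 - I is a (simple) pole.

Poles of f: {-1 - I, -2/3 + 2*I/3, 1/2, 1 - 3*I}

Final answer: {-1 - I, -2/3 + 2*I/3, 1/2, 1 - 3*I}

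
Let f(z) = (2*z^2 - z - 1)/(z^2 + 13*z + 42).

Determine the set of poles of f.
The singularities of f are the zeros of the denominator. Factoring,
  z^2 + 13*z + 42 = (z + 6)*(z + 7)
so the candidates are z = -6, z = -7.

Check the numerator P(z) = 2*z^2 - z - 1 at each one:
  P(-6) = 77 ≠ 0, so z = -6 is a (simple) pole.
  P(-7) = 104 ≠ 0, so z = -7 is a (simple) pole.

Poles of f: {-7, -6}

Final answer: {-7, -6}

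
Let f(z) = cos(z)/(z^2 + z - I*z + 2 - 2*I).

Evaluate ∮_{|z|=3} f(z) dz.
By the residue theorem, ∮_C f(z) dz = 2πi · (sum of the residues of f at the poles inside |z| = 3).

The denominator factors as (z + 1 + I)*(z - 2*I), so the singularities of f are simple poles at z = -1 - I, z = 2*I.
  |-1 - I|² = 2 < 9 = 3², so this pole is inside the contour.
  |2*I|² = 4 < 9 = 3², so this pole is inside the contour.

With P(z) = cos(z) and Q(z) = z^2 + z - I*z + 2 - 2*I, each pole is simple, so Res(f, z₀) = P(z₀)/Q'(z₀) with Q'(z) = 2*z + 1 - I.
  Res(f, -1 - I) = P(-1 - I)/Q'(-1 - I) = (cos(1 + I))/(-1 - 3*I) = (-1/10 + 3*I/10)*cos(1 + I)
  Res(f, 2*I) = P(2*I)/Q'(2*I) = (cosh(2))/(1 + 3*I) = (1/10 - 3*I/10)*cosh(2)

Sum of residues inside C: (1/10 - 3*I/10)*cosh(2) + (-1/10 + 3*I/10)*cos(1 + I)
∮_C f(z) dz = 2πi · ((1/10 - 3*I/10)*cosh(2) + (-1/10 + 3*I/10)*cos(1 + I)) = pi*(-3/5 - I/5)*cos(1 + I) + pi*(3/5 + I/5)*cosh(2)

Final answer: pi*(-3/5 - I/5)*cos(1 + I) + pi*(3/5 + I/5)*cosh(2)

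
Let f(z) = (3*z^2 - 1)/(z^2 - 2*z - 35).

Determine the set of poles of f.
The singularities of f are the zeros of the denominator. Factoring,
  z^2 - 2*z - 35 = (z - 7)*(z + 5)
so the candidates are z = 7, z = -5.

Check the numerator P(z) = 3*z^2 - 1 at each one:
  P(7) = 146 ≠ 0, so z = 7 is a (simple) pole.
  P(-5) = 74 ≠ 0, so z = -5 is a (simple) pole.

Poles of f: {-5, 7}

Final answer: {-5, 7}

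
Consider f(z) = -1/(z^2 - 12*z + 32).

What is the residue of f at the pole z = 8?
Write f(z) = P(z)/Q(z) with P(z) = -1 and Q(z) = z^2 - 12*z + 32.
The denominator factors as Q(z) = (z - 8)*(z - 4), so z = 8 is a simple zero of Q and P is analytic there; z = 8 is therefore a simple pole and
  Res(f, z₀) = P(z₀)/Q'(z₀).

Q'(z) = 2*z - 12, so Q'(8) = 4.
P(8) = -1.

Res(f, 8) = (-1)/(4) = -1/4

Final answer: -1/4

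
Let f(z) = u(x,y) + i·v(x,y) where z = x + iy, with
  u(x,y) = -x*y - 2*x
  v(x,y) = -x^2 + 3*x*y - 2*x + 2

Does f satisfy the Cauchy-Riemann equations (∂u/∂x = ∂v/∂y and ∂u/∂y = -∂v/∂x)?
∂u/∂x = -y - 2
∂v/∂y = 3*x
∂u/∂y = -x
∂v/∂x = -2*x + 3*y - 2
∂u/∂x ≠ ∂v/∂y and ∂u/∂y ≠ -∂v/∂x; the Cauchy-Riemann equations are not satisfied, so f is not analytic.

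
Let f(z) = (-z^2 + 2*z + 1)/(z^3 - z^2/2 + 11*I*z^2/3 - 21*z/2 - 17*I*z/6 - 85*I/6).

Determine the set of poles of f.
{-2 - I, -1/2 - 2*I, 3 - 2*I/3}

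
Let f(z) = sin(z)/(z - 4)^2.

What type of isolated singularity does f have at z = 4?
Write f(z) = g(z)/(z - 4)^2 with g(z) = sin(z).
g is entire and g(4) = sin(4) ≠ 0, so no factor of (z - 4) cancels: the Laurent expansion of f about z = 4 starts at the power -2, i.e. lim_{z→z₀} (z - z₀)^2 f(z) = sin(4) is finite and nonzero.
So z = 4 is a pole of order 2.

Final answer: pole of order 2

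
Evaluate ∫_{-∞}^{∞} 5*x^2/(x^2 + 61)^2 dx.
5*sqrt(61)*pi/122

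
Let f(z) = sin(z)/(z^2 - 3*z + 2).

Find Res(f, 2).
Write f(z) = P(z)/Q(z) with P(z) = sin(z) and Q(z) = z^2 - 3*z + 2.
The denominator factors as Q(z) = (z - 1)*(z - 2), so z = 2 is a simple zero of Q and P is analytic there; z = 2 is therefore a simple pole and
  Res(f, z₀) = P(z₀)/Q'(z₀).

Q'(z) = 2*z - 3, so Q'(2) = 1.
P(2) = sin(2).

Res(f, 2) = (sin(2))/(1) = sin(2)

Final answer: sin(2)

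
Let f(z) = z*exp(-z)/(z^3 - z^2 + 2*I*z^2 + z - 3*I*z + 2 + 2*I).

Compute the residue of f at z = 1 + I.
Write f(z) = P(z)/Q(z) with P(z) = z*exp(-z) and Q(z) = z^3 - z^2 + 2*I*z^2 + z - 3*I*z + 2 + 2*I.
The denominator factors as Q(z) = (z + 2*I)*(z - 1 - I)*(z + I), so z = 1 + I is a simple zero of Q and P is analytic there; z = 1 + I is therefore a simple pole and
  Res(f, z₀) = P(z₀)/Q'(z₀).

Q'(z) = 3*z^2 - 2*z + 4*I*z + 1 - 3*I, so Q'(1 + I) = -5 + 5*I.
P(1 + I) = (1 + I)*exp(-1 - I).

Res(f, 1 + I) = ((1 + I)*exp(-1 - I))/(-5 + 5*I) = -I*exp(-1 - I)/5

Final answer: -I*exp(-1 - I)/5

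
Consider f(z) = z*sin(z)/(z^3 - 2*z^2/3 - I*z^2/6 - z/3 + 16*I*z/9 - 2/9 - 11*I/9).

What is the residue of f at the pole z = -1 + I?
Write f(z) = P(z)/Q(z) with P(z) = z*sin(z) and Q(z) = z^3 - 2*z^2/3 - I*z^2/6 - z/3 + 16*I*z/9 - 2/9 - 11*I/9.
The denominator factors as Q(z) = (z - 2/3 + I/2)*(z - 1 + I/3)*(z + 1 - I), so z = -1 + I is a simple zero of Q and P is analytic there; z = -1 + I is therefore a simple pole and
  Res(f, z₀) = P(z₀)/Q'(z₀).

Q'(z) = 3*z^2 - 4*z/3 - I*z/3 - 1/3 + 16*I/9, so Q'(-1 + I) = 4/3 - 47*I/9.
P(-1 + I) = (1 - I)*sin(1 - I).

Res(f, -1 + I) = ((1 - I)*sin(1 - I))/(4/3 - 47*I/9) = (531/2353 + 315*I/2353)*sin(1 - I)

Final answer: (531/2353 + 315*I/2353)*sin(1 - I)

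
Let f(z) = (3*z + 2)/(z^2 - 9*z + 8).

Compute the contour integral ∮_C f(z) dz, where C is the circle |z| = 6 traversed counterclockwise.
By the residue theorem, ∮_C f(z) dz = 2πi · (sum of the residues of f at the poles inside |z| = 6).

The denominator factors as (z - 1)*(z - 8), so the singularities of f are simple poles at z = 1, z = 8.
  |1|² = 1 < 36 = 6², so this pole is inside the contour.
  |8|² = 64 > 36 = 6², so this pole is outside the contour.

With P(z) = 3*z + 2 and Q(z) = z^2 - 9*z + 8, each pole is simple, so Res(f, z₀) = P(z₀)/Q'(z₀) with Q'(z) = 2*z - 9.
  Res(f, 1) = P(1)/Q'(1) = (5)/(-7) = -5/7

∮_C f(z) dz = 2πi · (-5/7) = -10*I*pi/7

Final answer: -10*I*pi/7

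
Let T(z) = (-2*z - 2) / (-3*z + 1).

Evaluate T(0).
Substitute z = 0:
  numerator:   -2*(0) - 2 = -2
  denominator: -3*(0) + 1 = 1
T(0) = (-2)/(1) = -2

Final answer: -2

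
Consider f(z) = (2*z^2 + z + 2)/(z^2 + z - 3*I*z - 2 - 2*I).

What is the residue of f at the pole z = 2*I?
Write f(z) = P(z)/Q(z) with P(z) = 2*z^2 + z + 2 and Q(z) = z^2 + z - 3*I*z - 2 - 2*I.
The denominator factors as Q(z) = (z + 1 - I)*(z - 2*I), so z = 2*I is a simple zero of Q and P is analytic there; z = 2*I is therefore a simple pole and
  Res(f, z₀) = P(z₀)/Q'(z₀).

Q'(z) = 2*z + 1 - 3*I, so Q'(2*I) = 1 + I.
P(2*I) = -6 + 2*I.

Res(f, 2*I) = (-6 + 2*I)/(1 + I) = -2 + 4*I

Final answer: -2 + 4*I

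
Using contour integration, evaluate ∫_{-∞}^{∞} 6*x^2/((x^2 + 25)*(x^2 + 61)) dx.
Let f(z) = 6*z^2/((z^2 + 25)*(z^2 + 61)). The denominator has no real zeros and deg Q - deg P = 2 ≥ 2, so the integral of f over the upper semicircle |z| = R tends to 0 as R → ∞. Closing the contour in the upper half-plane,
  ∫_{-∞}^{∞} f(x) dx = 2πi · Σ Res(f, z_k)  over the poles with Im z_k > 0.

Zeros of the denominator: z^2 + 61 = 0 gives z = ±sqrt(61)*I; z^2 + 25 = 0 gives z = ±5*I.
Upper half-plane: z = 5*I, z = sqrt(61)*I (simple).

Each pole is a simple zero of Q(z) = z^4 + 86*z^2 + 1525, so Res(f, z₀) = P(z₀)/Q'(z₀) with P(z) = 6*z^2, Q'(z) = 4*z^3 + 172*z:
  Res(f, 5*I) = (-150)/(360*I) = 5*I/12
  Res(f, sqrt(61)*I) = (-366)/(-72*sqrt(61)*I) = -sqrt(61)*I/12

Sum of residues: I*(5 - sqrt(61))/12
∫_{-∞}^{∞} f(x) dx = 2πi · (I*(5 - sqrt(61))/12) = pi*(-5 + sqrt(61))/6

Final answer: pi*(-5 + sqrt(61))/6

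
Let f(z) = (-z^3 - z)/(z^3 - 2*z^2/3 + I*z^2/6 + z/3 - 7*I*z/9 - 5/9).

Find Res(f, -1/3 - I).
Write f(z) = P(z)/Q(z) with P(z) = -z^3 - z and Q(z) = z^3 - 2*z^2/3 + I*z^2/6 + z/3 - 7*I*z/9 - 5/9.
The denominator factors as Q(z) = (z - 1 - I/3)*(z + 1/3 + I)*(z - I/2), so z = -1/3 - I is a simple zero of Q and P is analytic there; z = -1/3 - I is therefore a simple pole and
  Res(f, z₀) = P(z₀)/Q'(z₀).

Q'(z) = 3*z^2 - 4*z/3 + I*z/3 + 1/3 - 7*I/9, so Q'(-1/3 - I) = -14/9 + 22*I/9.
P(-1/3 - I) = -17/27 + I/3.

Res(f, -1/3 - I) = (-17/27 + I/3)/(-14/9 + 22*I/9) = 109/510 + 31*I/255

Final answer: 109/510 + 31*I/255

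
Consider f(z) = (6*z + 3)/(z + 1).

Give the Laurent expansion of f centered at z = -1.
Put w = z - (-1), i.e. z = w - 1. The denominator is w, so it suffices to rewrite the numerator in powers of w.

P(z) = 6*z + 3
P(w - 1) = -3 + 6*w

Dividing each term by w:
  f = -3/w + 6

Substituting back w = z + 1:
  f(z) = -3/(z + 1) + 6

The series is finite because the numerator is a polynomial; the negative powers form the principal part, and the coefficient of 1/(z + 1) gives Res(f, -1) = -3.

Final answer: -3/(z + 1) + 6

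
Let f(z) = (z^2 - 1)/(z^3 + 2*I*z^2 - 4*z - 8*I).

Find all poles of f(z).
{-2, -2*I, 2}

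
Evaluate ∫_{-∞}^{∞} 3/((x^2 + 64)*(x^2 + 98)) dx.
Let f(z) = 3/((z^2 + 64)*(z^2 + 98)). The denominator has no real zeros and deg Q - deg P = 4 ≥ 2, so the integral of f over the upper semicircle |z| = R tends to 0 as R → ∞. Closing the contour in the upper half-plane,
  ∫_{-∞}^{∞} f(x) dx = 2πi · Σ Res(f, z_k)  over the poles with Im z_k > 0.

Zeros of the denominator: z^2 + 64 = 0 gives z = ±8*I; z^2 + 98 = 0 gives z = ±7*sqrt(2)*I.
Upper half-plane: z = 8*I, z = 7*sqrt(2)*I (simple).

Each pole is a simple zero of Q(z) = z^4 + 162*z^2 + 6272, so Res(f, z₀) = P(z₀)/Q'(z₀) with P(z) = 3, Q'(z) = 4*z^3 + 324*z:
  Res(f, 8*I) = (3)/(544*I) = -3*I/544
  Res(f, 7*sqrt(2)*I) = (3)/(-476*sqrt(2)*I) = 3*sqrt(2)*I/952

Sum of residues: 3*I*(-7 + 4*sqrt(2))/3808
∫_{-∞}^{∞} f(x) dx = 2πi · (3*I*(-7 + 4*sqrt(2))/3808) = 3*pi*(7 - 4*sqrt(2))/1904

Final answer: 3*pi*(7 - 4*sqrt(2))/1904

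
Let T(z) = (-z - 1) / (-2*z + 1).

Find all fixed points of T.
T(z) = z means -z - 1 = z*(-2*z + 1), i.e.
  -2*z^2 + 2*z + 1 = 0.
Discriminant: (2)^2 - 4*(-2)*(1) = 12, so the roots are real.
  z = (-2 ± sqrt(12))/(2*(-2))
Fixed points: {1/2 - sqrt(3)/2, 1/2 + sqrt(3)/2}

Final answer: {1/2 - sqrt(3)/2, 1/2 + sqrt(3)/2}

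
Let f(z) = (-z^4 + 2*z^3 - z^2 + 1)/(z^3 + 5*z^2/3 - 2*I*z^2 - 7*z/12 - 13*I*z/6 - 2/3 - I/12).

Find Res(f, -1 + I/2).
387/52 + 477*I/104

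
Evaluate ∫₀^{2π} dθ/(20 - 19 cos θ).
Call the integral J. The integrand is 2π-periodic and we integrate over a full period, so shifting θ does not change the value (θ → θ + π flips the sign of the trig term). Hence
  J = ∫₀^{2π} dθ/(20 + 19 cos θ).
Put z = e^{iθ}: then cos θ = (z + 1/z)/2, dθ = dz/(iz), and z runs once counterclockwise around |z| = 1:
  J = ∮_{|z|=1} 1/(20 + 19*(z + 1/z)/2) · dz/(iz) = (2/i) ∮_{|z|=1} dz/(19*z^2 + 40*z + 19).
The roots of 19*z^2 + 40*z + 19 are z = (-20 ± sqrt(20^2 - 19^2))/19, with sqrt(39) = sqrt(39); their product is 1, so only z₊ = -20/19 + sqrt(39)/19 lies inside the unit circle (z₋ = -20/19 - sqrt(39)/19 lies outside).
z₊ is a simple zero of q(z) = 19*z^2 + 40*z + 19, so Res(1/q, z₊) = 1/q'(z₊) with q'(z) = 38*z + 40; and q'(z₊) = 19*(z₊ - z₋) = 2*sqrt(39).
Therefore J = (2/i) · 2πi · 1/(2*sqrt(39)) = 2*pi/(sqrt(39)) = 2*sqrt(39)*pi/39

Final answer: 2*sqrt(39)*pi/39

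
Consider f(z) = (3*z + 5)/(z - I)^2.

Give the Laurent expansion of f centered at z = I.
Put w = z - (I), i.e. z = w + I. The denominator is w^2, so it suffices to rewrite the numerator in powers of w.

P(z) = 3*z + 5
P(w + I) = 5 + 3*I + 3*w

Dividing each term by w^2:
  f = (5 + 3*I)/w^2 + 3/w

Substituting back w = z - I:
  f(z) = (5 + 3*I)/(z - I)^2 + 3/(z - I)

The series is finite because the numerator is a polynomial; the negative powers form the principal part, and the coefficient of 1/(z - I) gives Res(f, I) = 3.

Final answer: (5 + 3*I)/(z - I)^2 + 3/(z - I)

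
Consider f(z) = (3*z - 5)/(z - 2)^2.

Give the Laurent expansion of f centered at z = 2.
Put w = z - (2), i.e. z = w + 2. The denominator is w^2, so it suffices to rewrite the numerator in powers of w.

P(z) = 3*z - 5
P(w + 2) = 1 + 3*w

Dividing each term by w^2:
  f = 1/w^2 + 3/w

Substituting back w = z - 2:
  f(z) = 1/(z - 2)^2 + 3/(z - 2)

The series is finite because the numerator is a polynomial; the negative powers form the principal part, and the coefficient of 1/(z - 2) gives Res(f, 2) = 3.

Final answer: 1/(z - 2)^2 + 3/(z - 2)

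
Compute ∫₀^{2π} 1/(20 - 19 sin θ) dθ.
Call the integral J. The integrand is 2π-periodic and we integrate over a full period, so shifting θ does not change the value (θ → θ + π/2 turns sin θ into cos θ; θ → θ + π flips the sign of the trig term). Hence
  J = ∫₀^{2π} dθ/(20 + 19 cos θ).
Put z = e^{iθ}: then cos θ = (z + 1/z)/2, dθ = dz/(iz), and z runs once counterclockwise around |z| = 1:
  J = ∮_{|z|=1} 1/(20 + 19*(z + 1/z)/2) · dz/(iz) = (2/i) ∮_{|z|=1} dz/(19*z^2 + 40*z + 19).
The roots of 19*z^2 + 40*z + 19 are z = (-20 ± sqrt(20^2 - 19^2))/19, with sqrt(39) = sqrt(39); their product is 1, so only z₊ = -20/19 + sqrt(39)/19 lies inside the unit circle (z₋ = -20/19 - sqrt(39)/19 lies outside).
z₊ is a simple zero of q(z) = 19*z^2 + 40*z + 19, so Res(1/q, z₊) = 1/q'(z₊) with q'(z) = 38*z + 40; and q'(z₊) = 19*(z₊ - z₋) = 2*sqrt(39).
Therefore J = (2/i) · 2πi · 1/(2*sqrt(39)) = 2*pi/(sqrt(39)) = 2*sqrt(39)*pi/39

Final answer: 2*sqrt(39)*pi/39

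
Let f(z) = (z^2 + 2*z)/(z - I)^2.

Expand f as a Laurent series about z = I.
Put w = z - (I), i.e. z = w + I. The denominator is w^2, so it suffices to rewrite the numerator in powers of w.

P(z) = z^2 + 2*z
P(w + I) = -1 + 2*I + (2 + 2*I)*w + w^2

Dividing each term by w^2:
  f = (-1 + 2*I)/w^2 + (2 + 2*I)/w + 1

Substituting back w = z - I:
  f(z) = (-1 + 2*I)/(z - I)^2 + (2 + 2*I)/(z - I) + 1

The series is finite because the numerator is a polynomial; the negative powers form the principal part, and the coefficient of 1/(z - I) gives Res(f, I) = 2 + 2*I.

Final answer: (-1 + 2*I)/(z - I)^2 + (2 + 2*I)/(z - I) + 1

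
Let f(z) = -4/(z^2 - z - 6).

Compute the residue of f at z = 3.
-4/5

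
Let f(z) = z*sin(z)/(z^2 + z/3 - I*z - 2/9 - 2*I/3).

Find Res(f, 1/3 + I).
Write f(z) = P(z)/Q(z) with P(z) = z*sin(z) and Q(z) = z^2 + z/3 - I*z - 2/9 - 2*I/3.
The denominator factors as Q(z) = (z - 1/3 - I)*(z + 2/3), so z = 1/3 + I is a simple zero of Q and P is analytic there; z = 1/3 + I is therefore a simple pole and
  Res(f, z₀) = P(z₀)/Q'(z₀).

Q'(z) = 2*z + 1/3 - I, so Q'(1/3 + I) = 1 + I.
P(1/3 + I) = (1/3 + I)*sin(1/3 + I).

Res(f, 1/3 + I) = ((1/3 + I)*sin(1/3 + I))/(1 + I) = (2/3 + I/3)*sin(1/3 + I)

Final answer: (2/3 + I/3)*sin(1/3 + I)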